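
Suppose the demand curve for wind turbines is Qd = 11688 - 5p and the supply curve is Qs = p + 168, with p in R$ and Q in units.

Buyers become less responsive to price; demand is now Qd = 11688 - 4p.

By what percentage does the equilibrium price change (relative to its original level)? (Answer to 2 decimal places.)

Initially, 11688 - 5p = p + 168, so 11520 = 6p and p = 1920, Q = 2088.
The new curves are Qd = 11688 - 4p (demand) and Qs = p + 168 (supply).
Equate the new curves: 11688 - 4p = p + 168, giving 11520 = 5p, p = 2304, Q = 2472.
%Δp = (2304 − 1920) / 1920 × 100 = +20.00%.

+20.00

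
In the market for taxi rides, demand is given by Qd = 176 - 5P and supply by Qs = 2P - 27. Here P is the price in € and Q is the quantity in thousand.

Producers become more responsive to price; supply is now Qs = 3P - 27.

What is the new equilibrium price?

Before the shock: 176 - 5P = 2P - 27 ⇒ 203 = 7P ⇒ P = 29, Q = 31.
The shock moves the curves to Qd = 176 - 5P and Qs = 3P - 27.
Equate the new curves: 176 - 5P = 3P - 27, giving 203 = 8P, P = 25.375, Q = 49.125.

25.375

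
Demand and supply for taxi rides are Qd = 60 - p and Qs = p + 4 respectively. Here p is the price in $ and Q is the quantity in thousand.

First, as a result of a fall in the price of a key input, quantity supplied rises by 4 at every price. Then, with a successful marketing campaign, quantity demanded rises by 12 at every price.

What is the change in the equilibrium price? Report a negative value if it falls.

Initially, 60 - p = p + 4, so 56 = 2p and p = 28, Q = 32.
With the change applied: demand Qd = 72 - p, supply Qs = p + 8.
Equate the new curves: 72 - p = p + 8, giving 64 = 2p, p = 32, Q = 40.
Δp = 32 − 28 = +4.

+4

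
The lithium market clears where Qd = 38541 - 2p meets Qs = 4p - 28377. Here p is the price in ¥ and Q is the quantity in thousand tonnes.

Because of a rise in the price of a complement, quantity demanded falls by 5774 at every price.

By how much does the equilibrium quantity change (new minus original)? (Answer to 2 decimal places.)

Solve the original market: 38541 - 2p = 4p - 28377, hence p = 11153 and Q = 16235.
The shock moves the curves to Qd = 32767 - 2p and Qs = 4p - 28377.
Clearing the new market: 32767 - 2p = 4p - 28377, so p = 30572/3 ≈ 10190.6667 and Q = 37157/3 ≈ 12385.6667.
ΔQ = 12385.6667 − 16235 = -3849.33.

-3849.33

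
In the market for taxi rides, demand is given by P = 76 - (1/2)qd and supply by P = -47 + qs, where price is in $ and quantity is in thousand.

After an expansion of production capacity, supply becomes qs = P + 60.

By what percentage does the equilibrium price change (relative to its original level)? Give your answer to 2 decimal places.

Original equilibrium: 152 - 2P = P + 47 gives 105 = 3P, so P = 35 and q = 82.
With the change applied: demand qd = 152 - 2P, supply qs = P + 60.
New equilibrium: 152 - 2P = P + 60 ⇒ 92 = 3P ⇒ P = 92/3 ≈ 30.6667, q = 272/3 ≈ 90.6667.
%ΔP = (30.6667 − 35) / 35 × 100 = -12.38%.

-12.38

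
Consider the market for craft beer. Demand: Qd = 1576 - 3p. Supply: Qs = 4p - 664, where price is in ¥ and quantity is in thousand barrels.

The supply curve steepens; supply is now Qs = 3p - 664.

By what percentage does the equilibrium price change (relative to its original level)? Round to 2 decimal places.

Initially, 1576 - 3p = 4p - 664, so 2240 = 7p and p = 320, Q = 616.
The shock moves the curves to Qd = 1576 - 3p and Qs = 3p - 664.
Setting them equal: 1576 - 3p = 3p - 664 → 2240 = 6p, so p = 1120/3 ≈ 373.3333 and Q = 456.
%Δp = (373.3333 − 320) / 320 × 100 = +16.67%.

+16.67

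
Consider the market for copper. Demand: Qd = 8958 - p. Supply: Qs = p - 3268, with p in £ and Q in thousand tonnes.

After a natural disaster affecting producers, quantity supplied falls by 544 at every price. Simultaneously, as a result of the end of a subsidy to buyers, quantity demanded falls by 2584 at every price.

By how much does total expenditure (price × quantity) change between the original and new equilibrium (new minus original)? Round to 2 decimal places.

-10867352.00

Before the shock: 8958 - p = p - 3268 ⇒ 12226 = 2p ⇒ p = 6113, Q = 2845.
After the shift, demand is Qd = 6374 - p and supply is Qs = p - 3812.
Setting them equal: 6374 - p = p - 3812 → 10186 = 2p, so p = 5093 and Q = 1281.
Expenditure moves from 6113×2845 = 17391485 to 5093×1281 = 6524133; change = -10867352.00.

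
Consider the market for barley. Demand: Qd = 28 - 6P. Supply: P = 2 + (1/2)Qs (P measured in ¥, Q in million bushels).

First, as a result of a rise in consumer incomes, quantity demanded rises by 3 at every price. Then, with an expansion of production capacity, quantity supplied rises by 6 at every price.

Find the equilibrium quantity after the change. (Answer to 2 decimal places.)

9.25

Original equilibrium: 28 - 6P = 2P - 4 gives 32 = 8P, so P = 4 and Q = 4.
The shock moves the curves to Qd = 31 - 6P and Qs = 2P + 2.
Equate the new curves: 31 - 6P = 2P + 2, giving 29 = 8P, P = 3.625, Q = 9.25.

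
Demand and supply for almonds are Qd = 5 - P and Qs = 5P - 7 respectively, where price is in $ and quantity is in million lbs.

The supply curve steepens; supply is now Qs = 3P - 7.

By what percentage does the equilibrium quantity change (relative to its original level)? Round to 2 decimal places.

Before the shock: 5 - P = 5P - 7 ⇒ 12 = 6P ⇒ P = 2, Q = 3.
After the shift, demand is Qd = 5 - P and supply is Qs = 3P - 7.
Setting them equal: 5 - P = 3P - 7 → 12 = 4P, so P = 3 and Q = 2.
%ΔQ = (2 − 3) / 3 × 100 = -33.33%.

-33.33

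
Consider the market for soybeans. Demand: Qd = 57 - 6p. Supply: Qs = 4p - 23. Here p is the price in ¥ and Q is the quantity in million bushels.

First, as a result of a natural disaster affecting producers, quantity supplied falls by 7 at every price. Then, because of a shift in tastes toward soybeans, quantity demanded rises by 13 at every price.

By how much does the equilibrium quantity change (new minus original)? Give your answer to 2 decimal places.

Before the shock: 57 - 6p = 4p - 23 ⇒ 80 = 10p ⇒ p = 8, Q = 9.
The new curves are Qd = 70 - 6p (demand) and Qs = 4p - 30 (supply).
Clearing the new market: 70 - 6p = 4p - 30, so p = 10 and Q = 10.
ΔQ = 10 − 9 = +1.00.

+1.00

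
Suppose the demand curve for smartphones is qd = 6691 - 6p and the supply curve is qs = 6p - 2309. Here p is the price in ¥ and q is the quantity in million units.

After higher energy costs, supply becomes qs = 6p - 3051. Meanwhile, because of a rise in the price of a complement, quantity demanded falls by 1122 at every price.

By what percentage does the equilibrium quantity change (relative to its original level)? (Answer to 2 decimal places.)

-42.54

Original equilibrium: 6691 - 6p = 6p - 2309 gives 9000 = 12p, so p = 750 and q = 2191.
The shock moves the curves to qd = 5569 - 6p and qs = 6p - 3051.
Setting them equal: 5569 - 6p = 6p - 3051 → 8620 = 12p, so p = 2155/3 ≈ 718.3333 and q = 1259.
%Δq = (1259 − 2191) / 2191 × 100 = -42.54%.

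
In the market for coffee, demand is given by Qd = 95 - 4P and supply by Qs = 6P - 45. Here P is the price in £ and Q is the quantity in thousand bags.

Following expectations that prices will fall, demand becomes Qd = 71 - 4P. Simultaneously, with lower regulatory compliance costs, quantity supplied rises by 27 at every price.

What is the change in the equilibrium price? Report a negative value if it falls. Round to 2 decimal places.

-5.10

Initially, 95 - 4P = 6P - 45, so 140 = 10P and P = 14, Q = 39.
With the change applied: demand Qd = 71 - 4P, supply Qs = 6P - 18.
Setting them equal: 71 - 4P = 6P - 18 → 89 = 10P, so P = 8.9 and Q = 35.4.
ΔP = 8.9 − 14 = -5.10.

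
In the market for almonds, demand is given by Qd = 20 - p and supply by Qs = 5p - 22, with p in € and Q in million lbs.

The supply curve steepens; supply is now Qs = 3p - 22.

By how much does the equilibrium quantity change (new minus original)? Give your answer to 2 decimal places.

Original equilibrium: 20 - p = 5p - 22 gives 42 = 6p, so p = 7 and Q = 13.
With the change applied: demand Qd = 20 - p, supply Qs = 3p - 22.
Clearing the new market: 20 - p = 3p - 22, so p = 10.5 and Q = 9.5.
ΔQ = 9.5 − 13 = -3.50.

-3.50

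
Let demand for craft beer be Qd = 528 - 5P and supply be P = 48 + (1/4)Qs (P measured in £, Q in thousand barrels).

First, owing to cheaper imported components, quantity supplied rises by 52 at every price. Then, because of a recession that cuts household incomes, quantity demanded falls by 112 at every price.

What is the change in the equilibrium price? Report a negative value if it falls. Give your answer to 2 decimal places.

Initially, 528 - 5P = 4P - 192, so 720 = 9P and P = 80, Q = 128.
The shock moves the curves to Qd = 416 - 5P and Qs = 4P - 140.
Clearing the new market: 416 - 5P = 4P - 140, so P = 556/9 ≈ 61.7778 and Q = 964/9 ≈ 107.1111.
ΔP = 61.7778 − 80 = -18.22.

-18.22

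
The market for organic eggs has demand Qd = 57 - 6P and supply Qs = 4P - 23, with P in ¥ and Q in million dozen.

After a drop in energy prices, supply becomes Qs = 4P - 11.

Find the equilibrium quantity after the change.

16.2

Before the shock: 57 - 6P = 4P - 23 ⇒ 80 = 10P ⇒ P = 8, Q = 9.
The shock moves the curves to Qd = 57 - 6P and Qs = 4P - 11.
Setting them equal: 57 - 6P = 4P - 11 → 68 = 10P, so P = 6.8 and Q = 16.2.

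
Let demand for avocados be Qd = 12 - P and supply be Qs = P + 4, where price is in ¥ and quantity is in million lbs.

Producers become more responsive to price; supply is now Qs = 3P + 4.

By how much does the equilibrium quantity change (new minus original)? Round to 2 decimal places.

+2.00

Solve the original market: 12 - P = P + 4, hence P = 4 and Q = 8.
The new curves are Qd = 12 - P (demand) and Qs = 3P + 4 (supply).
Clearing the new market: 12 - P = 3P + 4, so P = 2 and Q = 10.
ΔQ = 10 − 8 = +2.00.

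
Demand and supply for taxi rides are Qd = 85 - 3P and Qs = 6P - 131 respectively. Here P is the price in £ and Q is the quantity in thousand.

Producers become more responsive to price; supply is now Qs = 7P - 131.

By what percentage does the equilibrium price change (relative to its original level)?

Initially, 85 - 3P = 6P - 131, so 216 = 9P and P = 24, Q = 13.
With the change applied: demand Qd = 85 - 3P, supply Qs = 7P - 131.
Equate the new curves: 85 - 3P = 7P - 131, giving 216 = 10P, P = 21.6, Q = 20.2.
%ΔP = (21.6 − 24) / 24 × 100 = -10%.

-10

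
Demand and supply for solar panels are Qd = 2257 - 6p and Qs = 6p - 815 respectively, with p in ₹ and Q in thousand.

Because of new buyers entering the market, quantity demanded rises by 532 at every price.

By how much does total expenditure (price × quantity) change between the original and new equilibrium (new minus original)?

Initially, 2257 - 6p = 6p - 815, so 3072 = 12p and p = 256, Q = 721.
After the shift, demand is Qd = 2789 - 6p and supply is Qs = 6p - 815.
New equilibrium: 2789 - 6p = 6p - 815 ⇒ 3604 = 12p ⇒ p = 901/3 ≈ 300.3333, Q = 987.
Expenditure moves from 256×721 = 184576 to 300.3333×987 = 296429; change = +111853.

+111853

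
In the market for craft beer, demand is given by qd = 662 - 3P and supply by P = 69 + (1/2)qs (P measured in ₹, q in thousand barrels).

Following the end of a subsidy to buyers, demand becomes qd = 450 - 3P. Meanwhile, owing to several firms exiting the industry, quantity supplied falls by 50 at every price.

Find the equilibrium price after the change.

Original equilibrium: 662 - 3P = 2P - 138 gives 800 = 5P, so P = 160 and q = 182.
The new curves are qd = 450 - 3P (demand) and qs = 2P - 188 (supply).
Clearing the new market: 450 - 3P = 2P - 188, so P = 127.6 and q = 67.2.

127.6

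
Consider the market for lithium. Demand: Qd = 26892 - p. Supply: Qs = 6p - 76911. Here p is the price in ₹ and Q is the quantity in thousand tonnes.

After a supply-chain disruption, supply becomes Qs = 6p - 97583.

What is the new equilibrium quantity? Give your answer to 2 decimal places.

9109.86

Before the shock: 26892 - p = 6p - 76911 ⇒ 103803 = 7p ⇒ p = 14829, Q = 12063.
With the change applied: demand Qd = 26892 - p, supply Qs = 6p - 97583.
Clearing the new market: 26892 - p = 6p - 97583, so p = 124475/7 ≈ 17782.1429 and Q = 63769/7 ≈ 9109.8571.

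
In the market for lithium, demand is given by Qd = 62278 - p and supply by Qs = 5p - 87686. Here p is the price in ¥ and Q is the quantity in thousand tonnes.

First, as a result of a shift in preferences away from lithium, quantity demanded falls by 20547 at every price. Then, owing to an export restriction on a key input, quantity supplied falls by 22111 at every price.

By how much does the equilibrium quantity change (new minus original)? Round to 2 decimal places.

Initially, 62278 - p = 5p - 87686, so 149964 = 6p and p = 24994, Q = 37284.
The shock moves the curves to Qd = 41731 - p and Qs = 5p - 109797.
Clearing the new market: 41731 - p = 5p - 109797, so p = 75764/3 ≈ 25254.6667 and Q = 49429/3 ≈ 16476.3333.
ΔQ = 16476.3333 − 37284 = -20807.67.

-20807.67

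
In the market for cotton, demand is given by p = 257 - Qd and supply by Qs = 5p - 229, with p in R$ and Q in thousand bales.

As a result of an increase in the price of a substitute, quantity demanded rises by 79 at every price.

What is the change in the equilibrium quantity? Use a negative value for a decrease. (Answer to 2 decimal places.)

+65.83

Before the shock: 257 - p = 5p - 229 ⇒ 486 = 6p ⇒ p = 81, Q = 176.
The new curves are Qd = 336 - p (demand) and Qs = 5p - 229 (supply).
New equilibrium: 336 - p = 5p - 229 ⇒ 565 = 6p ⇒ p = 565/6 ≈ 94.1667, Q = 1451/6 ≈ 241.8333.
ΔQ = 241.8333 − 176 = +65.83.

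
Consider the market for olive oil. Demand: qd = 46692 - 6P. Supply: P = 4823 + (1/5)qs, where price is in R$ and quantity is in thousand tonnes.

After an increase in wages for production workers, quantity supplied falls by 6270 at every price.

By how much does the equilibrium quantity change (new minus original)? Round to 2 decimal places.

Original equilibrium: 46692 - 6P = 5P - 24115 gives 70807 = 11P, so P = 6437 and q = 8070.
The new curves are qd = 46692 - 6P (demand) and qs = 5P - 30385 (supply).
Setting them equal: 46692 - 6P = 5P - 30385 → 77077 = 11P, so P = 7007 and q = 4650.
Δq = 4650 − 8070 = -3420.00.

-3420.00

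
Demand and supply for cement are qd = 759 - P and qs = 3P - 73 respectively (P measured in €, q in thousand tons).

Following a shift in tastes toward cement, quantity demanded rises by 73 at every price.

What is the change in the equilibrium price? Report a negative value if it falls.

+18.25

Original equilibrium: 759 - P = 3P - 73 gives 832 = 4P, so P = 208 and q = 551.
With the change applied: demand qd = 832 - P, supply qs = 3P - 73.
New equilibrium: 832 - P = 3P - 73 ⇒ 905 = 4P ⇒ P = 226.25, q = 605.75.
ΔP = 226.25 − 208 = +18.25.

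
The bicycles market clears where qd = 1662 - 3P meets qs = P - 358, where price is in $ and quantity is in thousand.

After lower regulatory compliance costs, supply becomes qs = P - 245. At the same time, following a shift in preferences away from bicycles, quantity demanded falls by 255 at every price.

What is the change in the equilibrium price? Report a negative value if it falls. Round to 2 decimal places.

Original equilibrium: 1662 - 3P = P - 358 gives 2020 = 4P, so P = 505 and q = 147.
With the change applied: demand qd = 1407 - 3P, supply qs = P - 245.
Clearing the new market: 1407 - 3P = P - 245, so P = 413 and q = 168.
ΔP = 413 − 505 = -92.00.

-92.00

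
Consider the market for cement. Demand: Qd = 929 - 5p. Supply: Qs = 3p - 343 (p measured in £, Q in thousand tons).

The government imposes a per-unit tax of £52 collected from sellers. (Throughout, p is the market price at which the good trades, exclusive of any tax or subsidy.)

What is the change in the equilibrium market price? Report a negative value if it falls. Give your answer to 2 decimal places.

Solve the original market: 929 - 5p = 3p - 343, hence p = 159 and Q = 134.
Since sellers keep the price net of the tax, the effective supply curve becomes Qs = 3p - 499.
Equate the new curves: 929 - 5p = 3p - 499, giving 1428 = 8p, p = 178.5, Q = 36.5.
Δp = 178.5 − 159 = +19.50.

+19.50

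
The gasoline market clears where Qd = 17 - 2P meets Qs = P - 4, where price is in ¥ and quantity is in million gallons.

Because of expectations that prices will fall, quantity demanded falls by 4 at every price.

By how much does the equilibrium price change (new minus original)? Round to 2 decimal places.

-1.33

Initially, 17 - 2P = P - 4, so 21 = 3P and P = 7, Q = 3.
The shock moves the curves to Qd = 13 - 2P and Qs = P - 4.
Clearing the new market: 13 - 2P = P - 4, so P = 17/3 ≈ 5.6667 and Q = 5/3 ≈ 1.6667.
ΔP = 5.6667 − 7 = -1.33.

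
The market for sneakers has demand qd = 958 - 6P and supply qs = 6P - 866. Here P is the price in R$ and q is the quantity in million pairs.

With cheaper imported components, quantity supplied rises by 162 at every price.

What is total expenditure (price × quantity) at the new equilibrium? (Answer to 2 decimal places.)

Solve the original market: 958 - 6P = 6P - 866, hence P = 152 and q = 46.
The shock moves the curves to qd = 958 - 6P and qs = 6P - 704.
Clearing the new market: 958 - 6P = 6P - 704, so P = 138.5 and q = 127.
New expenditure = 138.5 × 127 = 17589.50.

17589.50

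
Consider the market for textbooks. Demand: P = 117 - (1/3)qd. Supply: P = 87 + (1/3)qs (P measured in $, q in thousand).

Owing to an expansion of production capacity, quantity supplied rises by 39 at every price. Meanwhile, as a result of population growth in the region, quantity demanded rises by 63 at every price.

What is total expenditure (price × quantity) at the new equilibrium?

10176

Original equilibrium: 351 - 3P = 3P - 261 gives 612 = 6P, so P = 102 and q = 45.
The new curves are qd = 414 - 3P (demand) and qs = 3P - 222 (supply).
Clearing the new market: 414 - 3P = 3P - 222, so P = 106 and q = 96.
New expenditure = 106 × 96 = 10176.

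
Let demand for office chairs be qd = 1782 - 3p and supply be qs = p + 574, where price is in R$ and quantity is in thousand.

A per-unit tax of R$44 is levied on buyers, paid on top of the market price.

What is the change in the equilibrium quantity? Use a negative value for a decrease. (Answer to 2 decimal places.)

Initially, 1782 - 3p = p + 574, so 1208 = 4p and p = 302, q = 876.
Since buyers pay the price plus the tax, the effective demand curve becomes qd = 1650 - 3p.
Setting them equal: 1650 - 3p = p + 574 → 1076 = 4p, so p = 269 and q = 843.
Δq = 843 − 876 = -33.00.

-33.00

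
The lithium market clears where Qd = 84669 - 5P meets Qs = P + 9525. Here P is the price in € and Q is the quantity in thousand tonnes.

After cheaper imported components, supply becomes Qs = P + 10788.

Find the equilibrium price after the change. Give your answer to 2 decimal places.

12313.50

Before the shock: 84669 - 5P = P + 9525 ⇒ 75144 = 6P ⇒ P = 12524, Q = 22049.
The new curves are Qd = 84669 - 5P (demand) and Qs = P + 10788 (supply).
Equate the new curves: 84669 - 5P = P + 10788, giving 73881 = 6P, P = 12313.5, Q = 23101.5.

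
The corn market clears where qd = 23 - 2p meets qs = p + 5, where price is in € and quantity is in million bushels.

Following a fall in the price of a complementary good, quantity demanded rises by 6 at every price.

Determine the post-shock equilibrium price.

Original equilibrium: 23 - 2p = p + 5 gives 18 = 3p, so p = 6 and q = 11.
With the change applied: demand qd = 29 - 2p, supply qs = p + 5.
Setting them equal: 29 - 2p = p + 5 → 24 = 3p, so p = 8 and q = 13.

8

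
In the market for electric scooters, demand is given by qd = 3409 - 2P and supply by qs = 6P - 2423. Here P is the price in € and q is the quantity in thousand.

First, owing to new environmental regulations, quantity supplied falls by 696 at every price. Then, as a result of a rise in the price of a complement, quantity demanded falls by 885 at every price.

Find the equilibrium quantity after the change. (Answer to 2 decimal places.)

Initially, 3409 - 2P = 6P - 2423, so 5832 = 8P and P = 729, q = 1951.
After the shift, demand is qd = 2524 - 2P and supply is qs = 6P - 3119.
Equate the new curves: 2524 - 2P = 6P - 3119, giving 5643 = 8P, P = 705.375, q = 1113.25.

1113.25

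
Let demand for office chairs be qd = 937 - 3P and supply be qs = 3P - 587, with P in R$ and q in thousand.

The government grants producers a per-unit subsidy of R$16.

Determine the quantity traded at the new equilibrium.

199

Before the shock: 937 - 3P = 3P - 587 ⇒ 1524 = 6P ⇒ P = 254, q = 175.
Since sellers receive the price plus the subsidy, the effective supply curve becomes qs = 3P - 539.
Setting them equal: 937 - 3P = 3P - 539 → 1476 = 6P, so P = 246 and q = 199.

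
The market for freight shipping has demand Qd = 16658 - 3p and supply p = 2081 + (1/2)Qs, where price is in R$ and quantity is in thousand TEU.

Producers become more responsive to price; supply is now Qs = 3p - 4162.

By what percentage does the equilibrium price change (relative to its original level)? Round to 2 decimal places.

Initially, 16658 - 3p = 2p - 4162, so 20820 = 5p and p = 4164, Q = 4166.
The shock moves the curves to Qd = 16658 - 3p and Qs = 3p - 4162.
New equilibrium: 16658 - 3p = 3p - 4162 ⇒ 20820 = 6p ⇒ p = 3470, Q = 6248.
%Δp = (3470 − 4164) / 4164 × 100 = -16.67%.

-16.67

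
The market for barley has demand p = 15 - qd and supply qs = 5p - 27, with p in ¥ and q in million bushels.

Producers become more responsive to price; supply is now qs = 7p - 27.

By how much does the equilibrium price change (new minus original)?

-1.75

Initially, 15 - p = 5p - 27, so 42 = 6p and p = 7, q = 8.
The new curves are qd = 15 - p (demand) and qs = 7p - 27 (supply).
Setting them equal: 15 - p = 7p - 27 → 42 = 8p, so p = 5.25 and q = 9.75.
Δp = 5.25 − 7 = -1.75.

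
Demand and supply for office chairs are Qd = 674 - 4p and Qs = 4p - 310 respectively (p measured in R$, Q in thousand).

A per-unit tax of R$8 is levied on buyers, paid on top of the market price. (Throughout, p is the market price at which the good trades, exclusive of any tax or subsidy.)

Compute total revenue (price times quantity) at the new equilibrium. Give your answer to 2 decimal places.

19754.00

Solve the original market: 674 - 4p = 4p - 310, hence p = 123 and Q = 182.
Since buyers pay the price plus the tax, the effective demand curve becomes Qd = 642 - 4p.
New equilibrium: 642 - 4p = 4p - 310 ⇒ 952 = 8p ⇒ p = 119, Q = 166.
New expenditure = 119 × 166 = 19754.00.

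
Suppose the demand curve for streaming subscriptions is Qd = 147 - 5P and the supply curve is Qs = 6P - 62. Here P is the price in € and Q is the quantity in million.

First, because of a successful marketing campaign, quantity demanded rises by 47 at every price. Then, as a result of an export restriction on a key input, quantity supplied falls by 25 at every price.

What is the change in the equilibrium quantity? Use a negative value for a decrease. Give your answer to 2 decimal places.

+14.27

Solve the original market: 147 - 5P = 6P - 62, hence P = 19 and Q = 52.
With the change applied: demand Qd = 194 - 5P, supply Qs = 6P - 87.
New equilibrium: 194 - 5P = 6P - 87 ⇒ 281 = 11P ⇒ P = 281/11 ≈ 25.5455, Q = 729/11 ≈ 66.2727.
ΔQ = 66.2727 − 52 = +14.27.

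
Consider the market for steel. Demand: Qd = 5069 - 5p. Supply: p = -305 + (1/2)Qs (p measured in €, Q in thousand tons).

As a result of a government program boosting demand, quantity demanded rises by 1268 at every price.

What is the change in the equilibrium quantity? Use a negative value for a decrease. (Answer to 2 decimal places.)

+362.29

Initially, 5069 - 5p = 2p + 610, so 4459 = 7p and p = 637, Q = 1884.
The new curves are Qd = 6337 - 5p (demand) and Qs = 2p + 610 (supply).
Setting them equal: 6337 - 5p = 2p + 610 → 5727 = 7p, so p = 5727/7 ≈ 818.1429 and Q = 15724/7 ≈ 2246.2857.
ΔQ = 2246.2857 − 1884 = +362.29.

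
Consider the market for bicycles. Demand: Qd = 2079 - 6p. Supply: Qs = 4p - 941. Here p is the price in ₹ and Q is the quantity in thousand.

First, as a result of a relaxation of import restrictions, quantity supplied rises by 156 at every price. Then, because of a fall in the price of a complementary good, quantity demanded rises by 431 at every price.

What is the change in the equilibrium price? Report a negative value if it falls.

+27.5

Before the shock: 2079 - 6p = 4p - 941 ⇒ 3020 = 10p ⇒ p = 302, Q = 267.
The new curves are Qd = 2510 - 6p (demand) and Qs = 4p - 785 (supply).
Clearing the new market: 2510 - 6p = 4p - 785, so p = 329.5 and Q = 533.
Δp = 329.5 − 302 = +27.5.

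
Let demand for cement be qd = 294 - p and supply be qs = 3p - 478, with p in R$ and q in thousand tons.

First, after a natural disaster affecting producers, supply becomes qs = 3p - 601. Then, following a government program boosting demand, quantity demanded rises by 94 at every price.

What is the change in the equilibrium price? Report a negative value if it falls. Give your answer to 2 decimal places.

Initially, 294 - p = 3p - 478, so 772 = 4p and p = 193, q = 101.
After the shift, demand is qd = 388 - p and supply is qs = 3p - 601.
Equate the new curves: 388 - p = 3p - 601, giving 989 = 4p, p = 247.25, q = 140.75.
Δp = 247.25 − 193 = +54.25.

+54.25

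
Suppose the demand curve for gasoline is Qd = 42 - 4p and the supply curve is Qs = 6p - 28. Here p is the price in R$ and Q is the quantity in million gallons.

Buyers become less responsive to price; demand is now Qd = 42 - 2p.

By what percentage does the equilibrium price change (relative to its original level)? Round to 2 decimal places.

Solve the original market: 42 - 4p = 6p - 28, hence p = 7 and Q = 14.
The new curves are Qd = 42 - 2p (demand) and Qs = 6p - 28 (supply).
Clearing the new market: 42 - 2p = 6p - 28, so p = 8.75 and Q = 24.5.
%Δp = (8.75 − 7) / 7 × 100 = +25.00%.

+25.00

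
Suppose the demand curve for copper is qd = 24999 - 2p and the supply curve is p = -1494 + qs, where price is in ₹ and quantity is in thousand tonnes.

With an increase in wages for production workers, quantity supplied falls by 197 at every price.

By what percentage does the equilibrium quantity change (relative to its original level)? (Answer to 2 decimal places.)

-1.41

Before the shock: 24999 - 2p = p + 1494 ⇒ 23505 = 3p ⇒ p = 7835, q = 9329.
With the change applied: demand qd = 24999 - 2p, supply qs = p + 1297.
New equilibrium: 24999 - 2p = p + 1297 ⇒ 23702 = 3p ⇒ p = 23702/3 ≈ 7900.6667, q = 27593/3 ≈ 9197.6667.
%Δq = (9197.6667 − 9329) / 9329 × 100 = -1.41%.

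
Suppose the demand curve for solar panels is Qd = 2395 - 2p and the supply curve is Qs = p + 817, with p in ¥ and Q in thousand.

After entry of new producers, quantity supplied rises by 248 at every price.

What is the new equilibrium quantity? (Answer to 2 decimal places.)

Original equilibrium: 2395 - 2p = p + 817 gives 1578 = 3p, so p = 526 and Q = 1343.
The new curves are Qd = 2395 - 2p (demand) and Qs = p + 1065 (supply).
New equilibrium: 2395 - 2p = p + 1065 ⇒ 1330 = 3p ⇒ p = 1330/3 ≈ 443.3333, Q = 4525/3 ≈ 1508.3333.

1508.33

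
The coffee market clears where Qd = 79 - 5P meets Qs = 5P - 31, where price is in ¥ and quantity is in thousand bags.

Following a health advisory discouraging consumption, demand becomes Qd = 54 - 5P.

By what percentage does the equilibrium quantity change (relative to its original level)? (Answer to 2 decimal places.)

-52.08

Solve the original market: 79 - 5P = 5P - 31, hence P = 11 and Q = 24.
With the change applied: demand Qd = 54 - 5P, supply Qs = 5P - 31.
Clearing the new market: 54 - 5P = 5P - 31, so P = 8.5 and Q = 11.5.
%ΔQ = (11.5 − 24) / 24 × 100 = -52.08%.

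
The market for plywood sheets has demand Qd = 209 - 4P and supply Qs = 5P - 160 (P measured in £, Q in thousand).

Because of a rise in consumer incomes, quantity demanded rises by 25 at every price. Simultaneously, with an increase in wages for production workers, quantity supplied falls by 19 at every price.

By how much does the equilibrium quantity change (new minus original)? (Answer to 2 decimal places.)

Before the shock: 209 - 4P = 5P - 160 ⇒ 369 = 9P ⇒ P = 41, Q = 45.
The new curves are Qd = 234 - 4P (demand) and Qs = 5P - 179 (supply).
Clearing the new market: 234 - 4P = 5P - 179, so P = 413/9 ≈ 45.8889 and Q = 454/9 ≈ 50.4444.
ΔQ = 50.4444 − 45 = +5.44.

+5.44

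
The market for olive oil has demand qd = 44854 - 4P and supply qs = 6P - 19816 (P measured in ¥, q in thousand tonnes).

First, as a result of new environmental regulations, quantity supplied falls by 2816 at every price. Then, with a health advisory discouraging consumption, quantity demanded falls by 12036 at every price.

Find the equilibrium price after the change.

Initially, 44854 - 4P = 6P - 19816, so 64670 = 10P and P = 6467, q = 18986.
After the shift, demand is qd = 32818 - 4P and supply is qs = 6P - 22632.
Clearing the new market: 32818 - 4P = 6P - 22632, so P = 5545 and q = 10638.

5545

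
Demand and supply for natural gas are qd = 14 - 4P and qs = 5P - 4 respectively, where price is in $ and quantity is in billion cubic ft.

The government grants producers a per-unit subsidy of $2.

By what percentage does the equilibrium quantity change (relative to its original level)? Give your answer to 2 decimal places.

+74.07

Original equilibrium: 14 - 4P = 5P - 4 gives 18 = 9P, so P = 2 and q = 6.
Since sellers receive the price plus the subsidy, the effective supply curve becomes qs = 5P + 6.
Equate the new curves: 14 - 4P = 5P + 6, giving 8 = 9P, P = 8/9 ≈ 0.8889, q = 94/9 ≈ 10.4444.
%Δq = (10.4444 − 6) / 6 × 100 = +74.07%.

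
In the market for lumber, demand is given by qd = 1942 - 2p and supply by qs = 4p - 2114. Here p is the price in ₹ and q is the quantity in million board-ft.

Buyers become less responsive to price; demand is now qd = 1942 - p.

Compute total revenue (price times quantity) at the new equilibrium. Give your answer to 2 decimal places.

Original equilibrium: 1942 - 2p = 4p - 2114 gives 4056 = 6p, so p = 676 and q = 590.
The new curves are qd = 1942 - p (demand) and qs = 4p - 2114 (supply).
Clearing the new market: 1942 - p = 4p - 2114, so p = 811.2 and q = 1130.8.
New expenditure = 811.2 × 1130.8 = 917304.96.

917304.96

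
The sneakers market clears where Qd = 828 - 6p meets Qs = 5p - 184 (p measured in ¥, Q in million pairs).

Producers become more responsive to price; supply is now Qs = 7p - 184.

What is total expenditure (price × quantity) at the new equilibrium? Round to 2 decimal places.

28096.47

Solve the original market: 828 - 6p = 5p - 184, hence p = 92 and Q = 276.
The shock moves the curves to Qd = 828 - 6p and Qs = 7p - 184.
Setting them equal: 828 - 6p = 7p - 184 → 1012 = 13p, so p = 1012/13 ≈ 77.8462 and Q = 4692/13 ≈ 360.9231.
New expenditure = 77.8462 × 360.9231 = 28096.47.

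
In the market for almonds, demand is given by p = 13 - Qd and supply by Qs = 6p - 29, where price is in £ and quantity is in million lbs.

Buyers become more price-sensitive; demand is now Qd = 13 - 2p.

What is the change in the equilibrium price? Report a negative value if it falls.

Original equilibrium: 13 - p = 6p - 29 gives 42 = 7p, so p = 6 and Q = 7.
The shock moves the curves to Qd = 13 - 2p and Qs = 6p - 29.
Clearing the new market: 13 - 2p = 6p - 29, so p = 5.25 and Q = 2.5.
Δp = 5.25 − 6 = -0.75.

-0.75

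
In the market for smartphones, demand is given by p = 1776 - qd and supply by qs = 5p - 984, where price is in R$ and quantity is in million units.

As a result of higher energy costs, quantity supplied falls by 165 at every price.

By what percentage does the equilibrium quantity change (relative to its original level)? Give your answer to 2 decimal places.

-2.09

Initially, 1776 - p = 5p - 984, so 2760 = 6p and p = 460, q = 1316.
The shock moves the curves to qd = 1776 - p and qs = 5p - 1149.
Setting them equal: 1776 - p = 5p - 1149 → 2925 = 6p, so p = 487.5 and q = 1288.5.
%Δq = (1288.5 − 1316) / 1316 × 100 = -2.09%.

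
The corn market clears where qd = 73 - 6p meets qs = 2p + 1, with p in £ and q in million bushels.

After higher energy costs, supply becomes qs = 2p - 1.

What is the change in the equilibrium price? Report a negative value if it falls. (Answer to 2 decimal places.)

Original equilibrium: 73 - 6p = 2p + 1 gives 72 = 8p, so p = 9 and q = 19.
With the change applied: demand qd = 73 - 6p, supply qs = 2p - 1.
New equilibrium: 73 - 6p = 2p - 1 ⇒ 74 = 8p ⇒ p = 9.25, q = 17.5.
Δp = 9.25 − 9 = +0.25.

+0.25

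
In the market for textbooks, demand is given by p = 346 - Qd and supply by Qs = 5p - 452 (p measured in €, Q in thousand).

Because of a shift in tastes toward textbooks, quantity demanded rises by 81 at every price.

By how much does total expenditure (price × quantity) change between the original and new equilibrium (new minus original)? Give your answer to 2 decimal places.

Initially, 346 - p = 5p - 452, so 798 = 6p and p = 133, Q = 213.
The new curves are Qd = 427 - p (demand) and Qs = 5p - 452 (supply).
Clearing the new market: 427 - p = 5p - 452, so p = 146.5 and Q = 280.5.
Expenditure moves from 133×213 = 28329 to 146.5×280.5 = 41093.25; change = +12764.25.

+12764.25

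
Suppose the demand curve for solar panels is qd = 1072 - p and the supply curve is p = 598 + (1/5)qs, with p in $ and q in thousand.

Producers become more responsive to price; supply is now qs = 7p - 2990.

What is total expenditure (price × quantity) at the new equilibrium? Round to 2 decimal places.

286497.94

Original equilibrium: 1072 - p = 5p - 2990 gives 4062 = 6p, so p = 677 and q = 395.
The shock moves the curves to qd = 1072 - p and qs = 7p - 2990.
Setting them equal: 1072 - p = 7p - 2990 → 4062 = 8p, so p = 507.75 and q = 564.25.
New expenditure = 507.75 × 564.25 = 286497.94.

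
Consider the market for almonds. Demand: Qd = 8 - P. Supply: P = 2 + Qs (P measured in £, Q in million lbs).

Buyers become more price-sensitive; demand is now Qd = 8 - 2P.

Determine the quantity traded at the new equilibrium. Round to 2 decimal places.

1.33

Before the shock: 8 - P = P - 2 ⇒ 10 = 2P ⇒ P = 5, Q = 3.
After the shift, demand is Qd = 8 - 2P and supply is Qs = P - 2.
Setting them equal: 8 - 2P = P - 2 → 10 = 3P, so P = 10/3 ≈ 3.3333 and Q = 4/3 ≈ 1.3333.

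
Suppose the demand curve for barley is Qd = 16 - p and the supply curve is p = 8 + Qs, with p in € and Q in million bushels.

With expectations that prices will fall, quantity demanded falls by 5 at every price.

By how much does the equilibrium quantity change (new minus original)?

-2.5

Initially, 16 - p = p - 8, so 24 = 2p and p = 12, Q = 4.
The shock moves the curves to Qd = 11 - p and Qs = p - 8.
Equate the new curves: 11 - p = p - 8, giving 19 = 2p, p = 9.5, Q = 1.5.
ΔQ = 1.5 − 4 = -2.5.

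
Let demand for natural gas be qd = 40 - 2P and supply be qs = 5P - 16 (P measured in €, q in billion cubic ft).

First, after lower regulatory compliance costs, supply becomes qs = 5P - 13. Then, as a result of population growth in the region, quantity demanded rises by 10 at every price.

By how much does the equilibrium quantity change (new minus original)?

Original equilibrium: 40 - 2P = 5P - 16 gives 56 = 7P, so P = 8 and q = 24.
After the shift, demand is qd = 50 - 2P and supply is qs = 5P - 13.
Clearing the new market: 50 - 2P = 5P - 13, so P = 9 and q = 32.
Δq = 32 − 24 = +8.

+8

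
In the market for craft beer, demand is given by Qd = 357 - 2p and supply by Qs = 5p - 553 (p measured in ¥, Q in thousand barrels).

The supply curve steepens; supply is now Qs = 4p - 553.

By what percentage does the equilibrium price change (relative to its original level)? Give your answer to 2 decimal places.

Original equilibrium: 357 - 2p = 5p - 553 gives 910 = 7p, so p = 130 and Q = 97.
The new curves are Qd = 357 - 2p (demand) and Qs = 4p - 553 (supply).
Clearing the new market: 357 - 2p = 4p - 553, so p = 455/3 ≈ 151.6667 and Q = 161/3 ≈ 53.6667.
%Δp = (151.6667 − 130) / 130 × 100 = +16.67%.

+16.67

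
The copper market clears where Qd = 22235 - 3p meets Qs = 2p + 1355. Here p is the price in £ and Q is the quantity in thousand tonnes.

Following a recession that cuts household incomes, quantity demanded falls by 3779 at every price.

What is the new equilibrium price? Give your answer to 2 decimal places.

Before the shock: 22235 - 3p = 2p + 1355 ⇒ 20880 = 5p ⇒ p = 4176, Q = 9707.
After the shift, demand is Qd = 18456 - 3p and supply is Qs = 2p + 1355.
New equilibrium: 18456 - 3p = 2p + 1355 ⇒ 17101 = 5p ⇒ p = 3420.2, Q = 8195.4.

3420.20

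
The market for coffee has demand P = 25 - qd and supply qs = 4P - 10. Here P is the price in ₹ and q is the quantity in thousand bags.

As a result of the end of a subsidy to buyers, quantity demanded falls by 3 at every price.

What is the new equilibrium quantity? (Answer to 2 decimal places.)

15.60

Initially, 25 - P = 4P - 10, so 35 = 5P and P = 7, q = 18.
The new curves are qd = 22 - P (demand) and qs = 4P - 10 (supply).
Setting them equal: 22 - P = 4P - 10 → 32 = 5P, so P = 6.4 and q = 15.6.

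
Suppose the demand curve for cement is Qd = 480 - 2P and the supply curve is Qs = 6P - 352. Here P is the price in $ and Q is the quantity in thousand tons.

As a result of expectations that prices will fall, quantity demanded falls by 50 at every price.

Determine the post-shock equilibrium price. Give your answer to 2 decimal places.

Solve the original market: 480 - 2P = 6P - 352, hence P = 104 and Q = 272.
With the change applied: demand Qd = 430 - 2P, supply Qs = 6P - 352.
Clearing the new market: 430 - 2P = 6P - 352, so P = 97.75 and Q = 234.5.

97.75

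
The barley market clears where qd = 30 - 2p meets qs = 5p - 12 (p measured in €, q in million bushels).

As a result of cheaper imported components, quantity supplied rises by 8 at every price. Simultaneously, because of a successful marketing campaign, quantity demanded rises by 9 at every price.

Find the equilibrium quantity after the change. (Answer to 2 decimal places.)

26.71

Original equilibrium: 30 - 2p = 5p - 12 gives 42 = 7p, so p = 6 and q = 18.
The new curves are qd = 39 - 2p (demand) and qs = 5p - 4 (supply).
Setting them equal: 39 - 2p = 5p - 4 → 43 = 7p, so p = 43/7 ≈ 6.1429 and q = 187/7 ≈ 26.7143.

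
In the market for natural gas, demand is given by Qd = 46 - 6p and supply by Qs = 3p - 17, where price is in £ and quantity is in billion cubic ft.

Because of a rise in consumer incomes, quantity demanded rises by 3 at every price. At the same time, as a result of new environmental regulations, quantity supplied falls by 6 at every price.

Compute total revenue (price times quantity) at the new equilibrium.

Original equilibrium: 46 - 6p = 3p - 17 gives 63 = 9p, so p = 7 and Q = 4.
After the shift, demand is Qd = 49 - 6p and supply is Qs = 3p - 23.
Equate the new curves: 49 - 6p = 3p - 23, giving 72 = 9p, p = 8, Q = 1.
New expenditure = 8 × 1 = 8.

8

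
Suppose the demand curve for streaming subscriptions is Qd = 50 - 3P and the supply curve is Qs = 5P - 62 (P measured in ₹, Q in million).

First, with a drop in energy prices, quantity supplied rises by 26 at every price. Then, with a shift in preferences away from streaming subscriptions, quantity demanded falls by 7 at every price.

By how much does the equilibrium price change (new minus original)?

-4.125

Before the shock: 50 - 3P = 5P - 62 ⇒ 112 = 8P ⇒ P = 14, Q = 8.
After the shift, demand is Qd = 43 - 3P and supply is Qs = 5P - 36.
Equate the new curves: 43 - 3P = 5P - 36, giving 79 = 8P, P = 9.875, Q = 13.375.
ΔP = 9.875 − 14 = -4.125.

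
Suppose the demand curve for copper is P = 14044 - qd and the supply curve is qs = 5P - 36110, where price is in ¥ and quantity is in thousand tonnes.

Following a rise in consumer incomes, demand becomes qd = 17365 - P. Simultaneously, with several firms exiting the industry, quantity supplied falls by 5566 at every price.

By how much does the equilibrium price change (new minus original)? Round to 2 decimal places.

+1481.17

Initially, 14044 - P = 5P - 36110, so 50154 = 6P and P = 8359, q = 5685.
The new curves are qd = 17365 - P (demand) and qs = 5P - 41676 (supply).
Clearing the new market: 17365 - P = 5P - 41676, so P = 59041/6 ≈ 9840.1667 and q = 45149/6 ≈ 7524.8333.
ΔP = 9840.1667 − 8359 = +1481.17.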